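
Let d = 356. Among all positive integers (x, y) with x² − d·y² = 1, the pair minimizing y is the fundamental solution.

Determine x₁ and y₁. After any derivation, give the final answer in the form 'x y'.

500001 26500

√356 = [18; 1,6,1,1,2,…,6,1,36, …], period ℓ=14 (even) → k=13
step 0: (18, 1)  from 18·(1,0) + (0,1)
…
step 2: (132, 7)  from 6·(19,1) + (18,1)
…
step 4: (283, 15)  from 1·(151,8) + (132,7)
…
step 7: (8717, 462)  from 8·(1000,53) + (717,38)
step 8: (9717, 515)  from 1·(8717,462) + (1000,53)
step 9: (28151, 1492)  from 2·(9717,515) + (8717,462)
step 10: (37868, 2007)  from 1·(28151,1492) + (9717,515)
step 11: (66019, 3499)  from 1·(37868,2007) + (28151,1492)
step 12: (433982, 23001)  from 6·(66019,3499) + (37868,2007)
step 13: (500001, 26500)  from 1·(433982,23001) + (66019,3499)
fundamental: x₁=500001, y₁=26500  (since 250001000001 − 356·702250000 = 1)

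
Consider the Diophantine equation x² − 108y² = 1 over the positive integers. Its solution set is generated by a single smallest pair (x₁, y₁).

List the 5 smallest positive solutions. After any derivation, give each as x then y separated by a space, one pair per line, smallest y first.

1351 130
3650401 351260
9863382151 949104390
26650854921601 2564479710520
72010600134783751 6929223228720650

[10; 2,1,1,4,1,1,2,20] for √108; ℓ=8 ⇒ convergent index 7
i=0: a=10 ⇒ p=10, q=1
i=1: a=2 ⇒ p=21, q=2
i=2: a=1 ⇒ p=31, q=3
i=3: a=1 ⇒ p=52, q=5
i=4: a=4 ⇒ p=239, q=23
…
i=6: a=1 ⇒ p=530, q=51
i=7: a=2 ⇒ p=1351, q=130
→ (1351, 130).  Check: 1351²=1825201, 108·130²=1825200, difference 1.
(x_2, y_2) = (1351·1351 + 108·130·130, 1351·130 + 130·1351) = (3650401, 351260)
(x_3, y_3) = (1351·3650401 + 108·130·351260, 1351·351260 + 130·3650401) = (9863382151, 949104390)
(x_4, y_4) = (1351·9863382151 + 108·130·949104390, 1351·949104390 + 130·9863382151) = (26650854921601, 2564479710520)
(x_5, y_5) = (1351·26650854921601 + 108·130·2564479710520, 1351·2564479710520 + 130·26650854921601) = (72010600134783751, 6929223228720650)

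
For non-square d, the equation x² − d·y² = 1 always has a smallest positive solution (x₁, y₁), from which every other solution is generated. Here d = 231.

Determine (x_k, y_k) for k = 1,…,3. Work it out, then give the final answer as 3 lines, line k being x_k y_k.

76 5
11551 760
1755676 115515

√231 → a₀=15, period (5,30); ℓ=2 even so k=1
step 0: (15, 1)  from 15·(1,0) + (0,1)
step 1: (76, 5)  from 5·(15,1) + (1,0)
fundamental: x₁=76, y₁=5  (since 5776 − 231·25 = 1)
n=2: (76,5)∘(76,5) = (76·76+231·5·5, 76·5+5·76) = (11551,760)
n=3: (11551,760)∘(76,5) = (76·11551+231·5·760, 76·760+5·11551) = (1755676,115515)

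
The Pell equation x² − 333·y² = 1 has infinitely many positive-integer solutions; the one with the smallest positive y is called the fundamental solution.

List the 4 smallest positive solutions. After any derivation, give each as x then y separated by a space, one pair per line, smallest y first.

√333 = [18; 4,36, …], period ℓ=2 (even) → k=1
a_0=18:  p_0=18·1+0=18,  q_0=18·0+1=1
a_1=4:  p_1=4·18+1=73,  q_1=4·1+0=4
(x₁, y₁) = (73, 4);  73² − 333·4² = 1 ✓
k=2:  x_2 = 73·73+333·4·4 = 10657,  y_2 = 73·4+4·73 = 584
k=3:  x_3 = 73·10657+333·4·584 = 1555849,  y_3 = 73·584+4·10657 = 85260
k=4:  x_4 = 73·1555849+333·4·85260 = 227143297,  y_4 = 73·85260+4·1555849 = 12447376

73 4
10657 584
1555849 85260
227143297 12447376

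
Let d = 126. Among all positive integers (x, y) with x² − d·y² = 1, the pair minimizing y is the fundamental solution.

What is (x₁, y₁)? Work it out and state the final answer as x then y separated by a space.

449 40

d=126: √d = [11; 4,2,4,22] (ℓ=4, even), read p_3/q_3
i=0: a=11 ⇒ p=11, q=1
i=1: a=4 ⇒ p=45, q=4
i=2: a=2 ⇒ p=101, q=9
i=3: a=4 ⇒ p=449, q=40
fundamental: x₁=449, y₁=40  (since 201601 − 126·1600 = 1)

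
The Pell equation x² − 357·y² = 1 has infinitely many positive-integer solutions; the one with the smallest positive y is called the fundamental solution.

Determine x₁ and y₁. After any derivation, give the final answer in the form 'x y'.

√357 = [18; 1,8,2,8,1,36, …], period ℓ=6 (even) → k=5
a_0=18:  p_0=18·1+0=18,  q_0=18·0+1=1
a_1=1:  p_1=1·18+1=19,  q_1=1·1+0=1
a_2=8:  p_2=8·19+18=170,  q_2=8·1+1=9
a_3=2:  p_3=2·170+19=359,  q_3=2·9+1=19
a_4=8:  p_4=8·359+170=3042,  q_4=8·19+9=161
a_5=1:  p_5=1·3042+359=3401,  q_5=1·161+19=180
fundamental: x₁=3401, y₁=180  (since 11566801 − 357·32400 = 1)

3401 180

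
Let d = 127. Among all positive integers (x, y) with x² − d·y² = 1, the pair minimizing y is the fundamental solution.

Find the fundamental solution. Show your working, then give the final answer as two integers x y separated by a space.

4730624 419775

√127 → a₀=11, period (3,1,2,2,7,11,7,2,2,1,3,22); ℓ=12 even so k=11
k=0  a_k=11  p_k/q_k = 11/1
…
k=4  a_k=2  p_k/q_k = 293/26
…
k=7  a_k=7  p_k/q_k = 171701/15236
k=8  a_k=2  p_k/q_k = 367620/32621
…
k=10  a_k=1  p_k/q_k = 1274561/113099
k=11  a_k=3  p_k/q_k = 4730624/419775
→ (4730624, 419775).  Check: 4730624²=22378803429376, 127·419775²=22378803429375, difference 1.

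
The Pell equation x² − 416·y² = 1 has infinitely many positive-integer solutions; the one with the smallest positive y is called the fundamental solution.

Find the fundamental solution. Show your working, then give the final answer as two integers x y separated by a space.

[20; 2,1,1,9,1,1,2,40] for √416; ℓ=8 ⇒ convergent index 7
step 0: (20, 1)  from 20·(1,0) + (0,1)
step 1: (41, 2)  from 2·(20,1) + (1,0)
step 2: (61, 3)  from 1·(41,2) + (20,1)
step 3: (102, 5)  from 1·(61,3) + (41,2)
step 4: (979, 48)  from 9·(102,5) + (61,3)
step 5: (1081, 53)  from 1·(979,48) + (102,5)
step 6: (2060, 101)  from 1·(1081,53) + (979,48)
step 7: (5201, 255)  from 2·(2060,101) + (1081,53)
(x₁, y₁) = (5201, 255);  5201² − 416·255² = 1 ✓

5201 255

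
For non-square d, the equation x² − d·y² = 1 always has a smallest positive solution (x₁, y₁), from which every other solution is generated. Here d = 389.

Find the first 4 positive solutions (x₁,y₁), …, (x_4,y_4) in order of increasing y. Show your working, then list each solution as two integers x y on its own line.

√389 = [19; 1,2,1,1,1,1,2,1,38, …], period ℓ=9 (odd) → k=17
a_0=19:  p_0=19·1+0=19,  q_0=19·0+1=1
a_1=1:  p_1=1·19+1=20,  q_1=1·1+0=1
a_2=2:  p_2=2·20+19=59,  q_2=2·1+1=3
a_3=1:  p_3=1·59+20=79,  q_3=1·3+1=4
…
a_6=1:  p_6=1·217+138=355,  q_6=1·11+7=18
a_7=2:  p_7=2·355+217=927,  q_7=2·18+11=47
a_8=1:  p_8=1·927+355=1282,  q_8=1·47+18=65
…
a_10=1:  p_10=1·49643+1282=50925,  q_10=1·2517+65=2582
…
a_12=1:  p_12=1·151493+50925=202418,  q_12=1·7681+2582=10263
a_13=1:  p_13=1·202418+151493=353911,  q_13=1·10263+7681=17944
a_14=1:  p_14=1·353911+202418=556329,  q_14=1·17944+10263=28207
a_15=1:  p_15=1·556329+353911=910240,  q_15=1·28207+17944=46151
a_16=2:  p_16=2·910240+556329=2376809,  q_16=2·46151+28207=120509
a_17=1:  p_17=1·2376809+910240=3287049,  q_17=1·120509+46151=166660
(x₁, y₁) = (3287049, 166660);  3287049² − 389·166660² = 1 ✓
(x_2, y_2) = (3287049·3287049 + 389·166660·166660, 3287049·166660 + 166660·3287049) = (21609382256801, 1095639172680)
(x_3, y_3) = (3287049·21609382256801 + 389·166660·1095639172680, 3287049·1095639172680 + 166660·21609382256801) = (142062196675667653449, 7202839293837075980)
(x_4, y_4) = (3287049·142062196675667653449 + 389·166660·7202839293837075980, 3287049·7202839293837075980 + 166660·142062196675667653449) = (933930803041091759821507201, 47352171395934637886793360)

3287049 166660
21609382256801 1095639172680
142062196675667653449 7202839293837075980
933930803041091759821507201 47352171395934637886793360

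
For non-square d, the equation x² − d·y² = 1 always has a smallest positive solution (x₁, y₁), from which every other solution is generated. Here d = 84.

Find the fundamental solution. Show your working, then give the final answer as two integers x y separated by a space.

55 6

d=84: √d = [9; 6,18] (ℓ=2, even), read p_1/q_1
i=0: a=9 ⇒ p=9, q=1
i=1: a=6 ⇒ p=55, q=6
(x₁, y₁) = (55, 6);  55² − 84·6² = 1 ✓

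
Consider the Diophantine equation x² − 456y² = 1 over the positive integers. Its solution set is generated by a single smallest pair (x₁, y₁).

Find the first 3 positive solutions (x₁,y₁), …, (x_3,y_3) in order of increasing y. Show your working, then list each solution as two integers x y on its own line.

[21; 2,1,4,1,2,42] for √456; ℓ=6 ⇒ convergent index 5
step 0: (21, 1)  from 21·(1,0) + (0,1)
step 1: (43, 2)  from 2·(21,1) + (1,0)
…
step 3: (299, 14)  from 4·(64,3) + (43,2)
step 4: (363, 17)  from 1·(299,14) + (64,3)
step 5: (1025, 48)  from 2·(363,17) + (299,14)
→ (1025, 48).  Check: 1025²=1050625, 456·48²=1050624, difference 1.
(x_2, y_2) = (1025·1025 + 456·48·48, 1025·48 + 48·1025) = (2101249, 98400)
(x_3, y_3) = (1025·2101249 + 456·48·98400, 1025·98400 + 48·2101249) = (4307559425, 201719952)

1025 48
2101249 98400
4307559425 201719952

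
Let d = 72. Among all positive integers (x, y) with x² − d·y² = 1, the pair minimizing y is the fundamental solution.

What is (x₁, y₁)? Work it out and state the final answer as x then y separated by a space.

17 2

[8; 2,16] for √72; ℓ=2 ⇒ convergent index 1
k=0  a_k=8  p_k/q_k = 8/1
k=1  a_k=2  p_k/q_k = 17/2
→ (17, 2).  Check: 17²=289, 72·2²=288, difference 1.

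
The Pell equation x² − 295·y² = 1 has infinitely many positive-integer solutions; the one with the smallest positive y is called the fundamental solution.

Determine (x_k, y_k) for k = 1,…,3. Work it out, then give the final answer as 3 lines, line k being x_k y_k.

[17; 5,1,2,3,2,6,2,3,2,1,5,34] for √295; ℓ=12 ⇒ convergent index 11
i=0: a=17 ⇒ p=17, q=1
i=1: a=5 ⇒ p=86, q=5
…
i=5: a=2 ⇒ p=2250, q=131
i=6: a=6 ⇒ p=14479, q=843
i=7: a=2 ⇒ p=31208, q=1817
…
i=10: a=1 ⇒ p=355517, q=20699
i=11: a=5 ⇒ p=2024999, q=117900
→ (2024999, 117900).  Check: 2024999²=4100620950001, 295·117900²=4100620950000, difference 1.
k=2:  x_2 = 2024999·2024999+295·117900·117900 = 8201241900001,  y_2 = 2024999·117900+117900·2024999 = 477494764200
k=3:  x_3 = 2024999·8201241900001+295·117900·477494764200 = 33215013292518224999,  y_3 = 2024999·477494764200+117900·8201241900001 = 1933852840020353700

2024999 117900
8201241900001 477494764200
33215013292518224999 1933852840020353700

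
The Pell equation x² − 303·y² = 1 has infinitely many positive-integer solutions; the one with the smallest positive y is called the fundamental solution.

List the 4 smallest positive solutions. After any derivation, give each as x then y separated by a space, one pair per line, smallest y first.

[17; 2,2,5,2,2,34] for √303; ℓ=6 ⇒ convergent index 5
k=0  a_k=17  p_k/q_k = 17/1
k=1  a_k=2  p_k/q_k = 35/2
k=2  a_k=2  p_k/q_k = 87/5
…
k=4  a_k=2  p_k/q_k = 1027/59
k=5  a_k=2  p_k/q_k = 2524/145
(x₁, y₁) = (2524, 145);  2524² − 303·145² = 1 ✓
(x_2, y_2) = (2524·2524 + 303·145·145, 2524·145 + 145·2524) = (12741151, 731960)
(x_3, y_3) = (2524·12741151 + 303·145·731960, 2524·731960 + 145·12741151) = (64317327724, 3694933935)
(x_4, y_4) = (2524·64317327724 + 303·145·3694933935, 2524·3694933935 + 145·64317327724) = (324673857609601, 18652025771920)

2524 145
12741151 731960
64317327724 3694933935
324673857609601 18652025771920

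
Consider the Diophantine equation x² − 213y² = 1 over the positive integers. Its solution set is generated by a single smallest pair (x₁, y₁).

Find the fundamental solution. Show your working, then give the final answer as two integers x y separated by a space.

√213 = [14; 1,1,2,6,1,8,1,6,2,1,1,28, …], period ℓ=12 (even) → k=11
a_0=14:  p_0=14·1+0=14,  q_0=14·0+1=1
a_1=1:  p_1=1·14+1=15,  q_1=1·1+0=1
a_2=1:  p_2=1·15+14=29,  q_2=1·1+1=2
…
a_4=6:  p_4=6·73+29=467,  q_4=6·5+2=32
a_5=1:  p_5=1·467+73=540,  q_5=1·32+5=37
a_6=8:  p_6=8·540+467=4787,  q_6=8·37+32=328
a_7=1:  p_7=1·4787+540=5327,  q_7=1·328+37=365
…
a_9=2:  p_9=2·36749+5327=78825,  q_9=2·2518+365=5401
a_10=1:  p_10=1·78825+36749=115574,  q_10=1·5401+2518=7919
a_11=1:  p_11=1·115574+78825=194399,  q_11=1·7919+5401=13320
→ (194399, 13320).  Check: 194399²=37790971201, 213·13320²=37790971200, difference 1.

194399 13320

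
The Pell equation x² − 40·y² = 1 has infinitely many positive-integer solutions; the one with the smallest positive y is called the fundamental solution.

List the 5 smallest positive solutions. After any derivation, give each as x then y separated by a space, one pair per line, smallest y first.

19 3
721 114
27379 4329
1039681 164388
39480499 6242415

√40 → a₀=6, period (3,12); ℓ=2 even so k=1
i=0: a=6 ⇒ p=6, q=1
i=1: a=3 ⇒ p=19, q=3
→ (19, 3).  Check: 19²=361, 40·3²=360, difference 1.
(x_2, y_2) = (19·19 + 40·3·3, 19·3 + 3·19) = (721, 114)
(x_3, y_3) = (19·721 + 40·3·114, 19·114 + 3·721) = (27379, 4329)
(x_4, y_4) = (19·27379 + 40·3·4329, 19·4329 + 3·27379) = (1039681, 164388)
(x_5, y_5) = (19·1039681 + 40·3·164388, 19·164388 + 3·1039681) = (39480499, 6242415)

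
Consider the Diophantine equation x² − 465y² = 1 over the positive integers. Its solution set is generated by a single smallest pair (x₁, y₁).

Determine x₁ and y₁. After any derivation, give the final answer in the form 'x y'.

15871 736

[21; 1,1,3,2,2,2,3,1,1,42] for √465; ℓ=10 ⇒ convergent index 9
step 0: (21, 1)  from 21·(1,0) + (0,1)
step 1: (22, 1)  from 1·(21,1) + (1,0)
…
step 4: (345, 16)  from 2·(151,7) + (43,2)
step 5: (841, 39)  from 2·(345,16) + (151,7)
…
step 8: (8949, 415)  from 1·(6922,321) + (2027,94)
step 9: (15871, 736)  from 1·(8949,415) + (6922,321)
(x₁, y₁) = (15871, 736);  15871² − 465·736² = 1 ✓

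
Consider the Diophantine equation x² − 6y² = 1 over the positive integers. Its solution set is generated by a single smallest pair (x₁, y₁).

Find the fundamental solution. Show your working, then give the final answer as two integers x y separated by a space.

5 2

√6 = [2; 2,4, …], period ℓ=2 (even) → k=1
i=0: a=2 ⇒ p=2, q=1
i=1: a=2 ⇒ p=5, q=2
fundamental: x₁=5, y₁=2  (since 25 − 6·4 = 1)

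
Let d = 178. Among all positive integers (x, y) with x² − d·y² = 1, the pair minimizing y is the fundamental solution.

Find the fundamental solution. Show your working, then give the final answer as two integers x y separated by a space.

√178 = [13; 2,1,12,1,2,26, …], period ℓ=6 (even) → k=5
a_0=13:  p_0=13·1+0=13,  q_0=13·0+1=1
…
a_2=1:  p_2=1·27+13=40,  q_2=1·2+1=3
…
a_4=1:  p_4=1·507+40=547,  q_4=1·38+3=41
a_5=2:  p_5=2·547+507=1601,  q_5=2·41+38=120
fundamental: x₁=1601, y₁=120  (since 2563201 − 178·14400 = 1)

1601 120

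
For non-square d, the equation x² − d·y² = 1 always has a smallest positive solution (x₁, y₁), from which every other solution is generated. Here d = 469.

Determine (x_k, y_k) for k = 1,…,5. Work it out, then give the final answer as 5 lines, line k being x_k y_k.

137215 6336
37655912449 1738788480
10333912053241855 477175722560064
2835935484733506355201 130951333540419575040
778265775065082237004568575 35936974463020168255667136

[21; 1,1,1,10,6,10,1,1,1,42] for √469; ℓ=10 ⇒ convergent index 9
i=0: a=21 ⇒ p=21, q=1
…
i=3: a=1 ⇒ p=65, q=3
…
i=5: a=6 ⇒ p=4223, q=195
i=6: a=10 ⇒ p=42923, q=1982
…
i=8: a=1 ⇒ p=90069, q=4159
i=9: a=1 ⇒ p=137215, q=6336
→ (137215, 6336).  Check: 137215²=18827956225, 469·6336²=18827956224, difference 1.
(x_2, y_2) = (137215·137215 + 469·6336·6336, 137215·6336 + 6336·137215) = (37655912449, 1738788480)
(x_3, y_3) = (137215·37655912449 + 469·6336·1738788480, 137215·1738788480 + 6336·37655912449) = (10333912053241855, 477175722560064)
(x_4, y_4) = (137215·10333912053241855 + 469·6336·477175722560064, 137215·477175722560064 + 6336·10333912053241855) = (2835935484733506355201, 130951333540419575040)
(x_5, y_5) = (137215·2835935484733506355201 + 469·6336·130951333540419575040, 137215·130951333540419575040 + 6336·2835935484733506355201) = (778265775065082237004568575, 35936974463020168255667136)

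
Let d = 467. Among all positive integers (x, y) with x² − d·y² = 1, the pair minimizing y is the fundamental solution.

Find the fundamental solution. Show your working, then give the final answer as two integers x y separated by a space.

1625626 75225

d=467: √d = [21; 1,1,1,1,3,…,1,1,42] (ℓ=14, even), read p_13/q_13
a_0=21:  p_0=21·1+0=21,  q_0=21·0+1=1
a_1=1:  p_1=1·21+1=22,  q_1=1·1+0=1
…
a_3=1:  p_3=1·43+22=65,  q_3=1·2+1=3
…
a_6=3:  p_6=3·389+108=1275,  q_6=3·18+5=59
a_7=21:  p_7=21·1275+389=27164,  q_7=21·59+18=1257
…
a_10=1:  p_10=1·275465+82767=358232,  q_10=1·12747+3830=16577
a_11=1:  p_11=1·358232+275465=633697,  q_11=1·16577+12747=29324
a_12=1:  p_12=1·633697+358232=991929,  q_12=1·29324+16577=45901
a_13=1:  p_13=1·991929+633697=1625626,  q_13=1·45901+29324=75225
fundamental: x₁=1625626, y₁=75225  (since 2642659891876 − 467·5658800625 = 1)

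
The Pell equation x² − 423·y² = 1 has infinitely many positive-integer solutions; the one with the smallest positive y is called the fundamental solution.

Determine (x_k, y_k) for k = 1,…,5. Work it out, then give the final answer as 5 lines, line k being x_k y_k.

4607 224
42448897 2063936
391124132351 19017106080
3603817713033217 175223613357184
33205576016763929087 1614510354455987296

√423 → a₀=20, period (1,1,3,4,3,1,1,40); ℓ=8 even so k=7
k=0  a_k=20  p_k/q_k = 20/1
k=1  a_k=1  p_k/q_k = 21/1
k=2  a_k=1  p_k/q_k = 41/2
…
k=6  a_k=1  p_k/q_k = 2612/127
k=7  a_k=1  p_k/q_k = 4607/224
(x₁, y₁) = (4607, 224);  4607² − 423·224² = 1 ✓
(x_2, y_2) = (4607·4607 + 423·224·224, 4607·224 + 224·4607) = (42448897, 2063936)
(x_3, y_3) = (4607·42448897 + 423·224·2063936, 4607·2063936 + 224·42448897) = (391124132351, 19017106080)
(x_4, y_4) = (4607·391124132351 + 423·224·19017106080, 4607·19017106080 + 224·391124132351) = (3603817713033217, 175223613357184)
(x_5, y_5) = (4607·3603817713033217 + 423·224·175223613357184, 4607·175223613357184 + 224·3603817713033217) = (33205576016763929087, 1614510354455987296)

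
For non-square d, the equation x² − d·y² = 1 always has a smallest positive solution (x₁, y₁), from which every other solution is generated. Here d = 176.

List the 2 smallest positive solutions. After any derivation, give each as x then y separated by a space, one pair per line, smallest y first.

√176 = [13; 3,1,3,26, …], period ℓ=4 (even) → k=3
step 0: (13, 1)  from 13·(1,0) + (0,1)
…
step 2: (53, 4)  from 1·(40,3) + (13,1)
step 3: (199, 15)  from 3·(53,4) + (40,3)
(x₁, y₁) = (199, 15);  199² − 176·15² = 1 ✓
(199+15√176)^2 = 79201 + 5970√176

199 15
79201 5970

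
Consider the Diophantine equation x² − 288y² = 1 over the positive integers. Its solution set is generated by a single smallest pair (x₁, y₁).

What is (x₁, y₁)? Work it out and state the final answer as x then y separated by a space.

[16; 1,32] for √288; ℓ=2 ⇒ convergent index 1
i=0: a=16 ⇒ p=16, q=1
i=1: a=1 ⇒ p=17, q=1
(x₁, y₁) = (17, 1);  17² − 288·1² = 1 ✓

17 1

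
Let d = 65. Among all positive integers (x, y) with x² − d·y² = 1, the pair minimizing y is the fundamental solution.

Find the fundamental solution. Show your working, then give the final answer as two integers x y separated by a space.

[8; 16] for √65; ℓ=1 ⇒ convergent index 1
a_0=8:  p_0=8·1+0=8,  q_0=8·0+1=1
a_1=16:  p_1=16·8+1=129,  q_1=16·1+0=16
(x₁, y₁) = (129, 16);  129² − 65·16² = 1 ✓

129 16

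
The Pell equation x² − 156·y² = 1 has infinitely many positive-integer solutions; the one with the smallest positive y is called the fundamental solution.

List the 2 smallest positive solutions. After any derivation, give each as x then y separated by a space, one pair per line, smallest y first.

25 2
1249 100

√156 = [12; 2,24, …], period ℓ=2 (even) → k=1
k=0  a_k=12  p_k/q_k = 12/1
k=1  a_k=2  p_k/q_k = 25/2
(x₁, y₁) = (25, 2);  25² − 156·2² = 1 ✓
(x_2, y_2) = (25·25 + 156·2·2, 25·2 + 2·25) = (1249, 100)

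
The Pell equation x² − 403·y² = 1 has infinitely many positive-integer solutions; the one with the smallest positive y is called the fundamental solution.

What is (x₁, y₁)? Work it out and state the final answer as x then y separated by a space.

√403 → a₀=20, period (13,2,1,3,1,3,1,2,13,40); ℓ=10 even so k=9
a_0=20:  p_0=20·1+0=20,  q_0=20·0+1=1
…
a_2=2:  p_2=2·261+20=542,  q_2=2·13+1=27
a_3=1:  p_3=1·542+261=803,  q_3=1·27+13=40
a_4=3:  p_4=3·803+542=2951,  q_4=3·40+27=147
a_5=1:  p_5=1·2951+803=3754,  q_5=1·147+40=187
a_6=3:  p_6=3·3754+2951=14213,  q_6=3·187+147=708
…
a_8=2:  p_8=2·17967+14213=50147,  q_8=2·895+708=2498
a_9=13:  p_9=13·50147+17967=669878,  q_9=13·2498+895=33369
(x₁, y₁) = (669878, 33369);  669878² − 403·33369² = 1 ✓

669878 33369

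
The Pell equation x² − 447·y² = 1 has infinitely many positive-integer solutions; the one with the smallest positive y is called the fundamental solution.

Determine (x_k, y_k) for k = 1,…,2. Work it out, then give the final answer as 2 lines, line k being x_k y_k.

148 7
43807 2072

[21; 7,42] for √447; ℓ=2 ⇒ convergent index 1
k=0  a_k=21  p_k/q_k = 21/1
k=1  a_k=7  p_k/q_k = 148/7
fundamental: x₁=148, y₁=7  (since 21904 − 447·49 = 1)
(x_2, y_2) = (148·148 + 447·7·7, 148·7 + 7·148) = (43807, 2072)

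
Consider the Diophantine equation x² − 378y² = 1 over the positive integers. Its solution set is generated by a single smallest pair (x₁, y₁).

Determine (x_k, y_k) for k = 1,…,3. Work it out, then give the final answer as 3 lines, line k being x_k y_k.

8749 450
153090001 7874100
2678768828749 137781001350

√378 → a₀=19, period (2,3,1,4,1,3,2,38); ℓ=8 even so k=7
i=0: a=19 ⇒ p=19, q=1
…
i=5: a=1 ⇒ p=1011, q=52
i=6: a=3 ⇒ p=3869, q=199
i=7: a=2 ⇒ p=8749, q=450
(x₁, y₁) = (8749, 450);  8749² − 378·450² = 1 ✓
n=2: (8749,450)∘(8749,450) = (8749·8749+378·450·450, 8749·450+450·8749) = (153090001,7874100)
n=3: (153090001,7874100)∘(8749,450) = (8749·153090001+378·450·7874100, 8749·7874100+450·153090001) = (2678768828749,137781001350)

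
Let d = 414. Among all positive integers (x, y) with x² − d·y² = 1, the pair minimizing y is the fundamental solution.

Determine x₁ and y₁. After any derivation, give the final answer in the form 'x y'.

√414 = [20; 2,1,7,2,7,1,2,40, …], period ℓ=8 (even) → k=7
i=0: a=20 ⇒ p=20, q=1
i=1: a=2 ⇒ p=41, q=2
i=2: a=1 ⇒ p=61, q=3
i=3: a=7 ⇒ p=468, q=23
i=4: a=2 ⇒ p=997, q=49
…
i=6: a=1 ⇒ p=8444, q=415
i=7: a=2 ⇒ p=24335, q=1196
→ (24335, 1196).  Check: 24335²=592192225, 414·1196²=592192224, difference 1.

24335 1196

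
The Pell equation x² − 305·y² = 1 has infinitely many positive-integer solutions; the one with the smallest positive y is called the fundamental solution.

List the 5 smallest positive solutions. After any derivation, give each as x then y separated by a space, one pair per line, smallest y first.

489 28
478241 27384
467719209 26781524
457428908161 26192303088
447365004462249 25616045638540

[17; 2,6,2,34] for √305; ℓ=4 ⇒ convergent index 3
i=0: a=17 ⇒ p=17, q=1
…
i=2: a=6 ⇒ p=227, q=13
i=3: a=2 ⇒ p=489, q=28
→ (489, 28).  Check: 489²=239121, 305·28²=239120, difference 1.
(489+28√305)^2 = 478241 + 27384√305
(489+28√305)^3 = 467719209 + 26781524√305
(489+28√305)^4 = 457428908161 + 26192303088√305
(489+28√305)^5 = 447365004462249 + 25616045638540√305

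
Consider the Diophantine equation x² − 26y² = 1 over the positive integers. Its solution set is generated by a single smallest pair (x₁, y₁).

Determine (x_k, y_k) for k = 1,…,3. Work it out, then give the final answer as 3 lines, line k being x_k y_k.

[5; 10] for √26; ℓ=1 ⇒ convergent index 1
k=0  a_k=5  p_k/q_k = 5/1
k=1  a_k=10  p_k/q_k = 51/10
fundamental: x₁=51, y₁=10  (since 2601 − 26·100 = 1)
k=2:  x_2 = 51·51+26·10·10 = 5201,  y_2 = 51·10+10·51 = 1020
k=3:  x_3 = 51·5201+26·10·1020 = 530451,  y_3 = 51·1020+10·5201 = 104030

51 10
5201 1020
530451 104030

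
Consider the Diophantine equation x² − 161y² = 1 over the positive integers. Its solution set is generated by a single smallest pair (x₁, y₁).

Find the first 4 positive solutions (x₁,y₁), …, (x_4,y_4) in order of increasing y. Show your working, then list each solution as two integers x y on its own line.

√161 → a₀=12, period (1,2,4,1,2,1,4,2,1,24); ℓ=10 even so k=9
step 0: (12, 1)  from 12·(1,0) + (0,1)
step 1: (13, 1)  from 1·(12,1) + (1,0)
…
step 8: (8108, 639)  from 2·(3667,289) + (774,61)
step 9: (11775, 928)  from 1·(8108,639) + (3667,289)
fundamental: x₁=11775, y₁=928  (since 138650625 − 161·861184 = 1)
n=2: (11775,928)∘(11775,928) = (11775·11775+161·928·928, 11775·928+928·11775) = (277301249,21854400)
n=3: (277301249,21854400)∘(11775,928) = (11775·277301249+161·928·21854400, 11775·21854400+928·277301249) = (6530444402175,514671119072)
n=4: (6530444402175,514671119072)∘(11775,928) = (11775·6530444402175+161·928·514671119072, 11775·514671119072+928·6530444402175) = (153791965393920001,12120504832291200)

11775 928
277301249 21854400
6530444402175 514671119072
153791965393920001 12120504832291200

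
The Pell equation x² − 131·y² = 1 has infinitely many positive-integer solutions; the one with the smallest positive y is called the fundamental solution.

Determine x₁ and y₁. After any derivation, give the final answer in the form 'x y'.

√131 → a₀=11, period (2,4,11,4,2,22); ℓ=6 even so k=5
k=0  a_k=11  p_k/q_k = 11/1
…
k=2  a_k=4  p_k/q_k = 103/9
…
k=4  a_k=4  p_k/q_k = 4727/413
k=5  a_k=2  p_k/q_k = 10610/927
→ (10610, 927).  Check: 10610²=112572100, 131·927²=112572099, difference 1.

10610 927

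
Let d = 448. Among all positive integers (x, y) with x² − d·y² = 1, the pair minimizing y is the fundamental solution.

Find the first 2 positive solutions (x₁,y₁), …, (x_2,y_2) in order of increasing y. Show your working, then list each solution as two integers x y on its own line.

127 6
32257 1524

√448 → a₀=21, period (6,42); ℓ=2 even so k=1
k=0  a_k=21  p_k/q_k = 21/1
k=1  a_k=6  p_k/q_k = 127/6
fundamental: x₁=127, y₁=6  (since 16129 − 448·36 = 1)
(127+6√448)^2 = 32257 + 1524√448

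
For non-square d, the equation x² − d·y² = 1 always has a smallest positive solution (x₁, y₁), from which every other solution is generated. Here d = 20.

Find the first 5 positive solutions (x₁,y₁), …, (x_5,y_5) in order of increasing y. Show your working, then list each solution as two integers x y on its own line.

9 2
161 36
2889 646
51841 11592
930249 208010

√20 = [4; 2,8, …], period ℓ=2 (even) → k=1
a_0=4:  p_0=4·1+0=4,  q_0=4·0+1=1
a_1=2:  p_1=2·4+1=9,  q_1=2·1+0=2
(x₁, y₁) = (9, 2);  9² − 20·2² = 1 ✓
k=2:  x_2 = 9·9+20·2·2 = 161,  y_2 = 9·2+2·9 = 36
k=3:  x_3 = 9·161+20·2·36 = 2889,  y_3 = 9·36+2·161 = 646
k=4:  x_4 = 9·2889+20·2·646 = 51841,  y_4 = 9·646+2·2889 = 11592
k=5:  x_5 = 9·51841+20·2·11592 = 930249,  y_5 = 9·11592+2·51841 = 208010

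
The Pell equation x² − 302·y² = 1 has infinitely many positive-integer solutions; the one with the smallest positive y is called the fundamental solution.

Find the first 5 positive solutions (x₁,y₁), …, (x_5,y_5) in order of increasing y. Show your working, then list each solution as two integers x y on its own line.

d=302: √d = [17; 2,1,1,1,4,…,1,2,34] (ℓ=16, even), read p_15/q_15
k=0  a_k=17  p_k/q_k = 17/1
k=1  a_k=2  p_k/q_k = 35/2
k=2  a_k=1  p_k/q_k = 52/3
…
k=4  a_k=1  p_k/q_k = 139/8
k=5  a_k=4  p_k/q_k = 643/37
…
k=7  a_k=1  p_k/q_k = 2068/119
k=8  a_k=16  p_k/q_k = 34513/1986
…
k=10  a_k=2  p_k/q_k = 107675/6196
k=11  a_k=4  p_k/q_k = 467281/26889
k=12  a_k=1  p_k/q_k = 574956/33085
k=13  a_k=1  p_k/q_k = 1042237/59974
k=14  a_k=1  p_k/q_k = 1617193/93059
k=15  a_k=2  p_k/q_k = 4276623/246092
(x₁, y₁) = (4276623, 246092);  4276623² − 302·246092² = 1 ✓
(x_2, y_2) = (4276623·4276623 + 302·246092·246092, 4276623·246092 + 246092·4276623) = (36579008568257, 2104885414632)
(x_3, y_3) = (4276623·36579008568257 + 302·246092·2104885414632, 4276623·2104885414632 + 246092·36579008568257) = (312869258720405635599, 18003602753159249380)
(x_4, y_4) = (4276623·312869258720405635599 + 302·246092·18003602753159249380, 4276623·18003602753159249380 + 246092·312869258720405635599) = (2676047735673238042056036097, 153989243234046232237072848)
(x_5, y_5) = (4276623·2676047735673238042056036097 + 302·246092·153989243234046232237072848, 4276623·153989243234046232237072848 + 246092·2676047735673238042056036097) = (22888894590955867721004902116885263, 1317107878734614996094061229615228)

4276623 246092
36579008568257 2104885414632
312869258720405635599 18003602753159249380
2676047735673238042056036097 153989243234046232237072848
22888894590955867721004902116885263 1317107878734614996094061229615228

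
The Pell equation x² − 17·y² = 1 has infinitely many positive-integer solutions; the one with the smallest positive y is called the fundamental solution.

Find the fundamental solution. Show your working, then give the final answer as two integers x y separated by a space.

√17 → a₀=4, period (8); ℓ=1 odd so k=1
step 0: (4, 1)  from 4·(1,0) + (0,1)
step 1: (33, 8)  from 8·(4,1) + (1,0)
→ (33, 8).  Check: 33²=1089, 17·8²=1088, difference 1.

33 8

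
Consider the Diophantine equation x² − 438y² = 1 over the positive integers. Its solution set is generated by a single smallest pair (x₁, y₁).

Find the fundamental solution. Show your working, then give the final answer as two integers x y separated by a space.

d=438: √d = [20; 1,12,1,40] (ℓ=4, even), read p_3/q_3
a_0=20:  p_0=20·1+0=20,  q_0=20·0+1=1
…
a_2=12:  p_2=12·21+20=272,  q_2=12·1+1=13
a_3=1:  p_3=1·272+21=293,  q_3=1·13+1=14
fundamental: x₁=293, y₁=14  (since 85849 − 438·196 = 1)

293 14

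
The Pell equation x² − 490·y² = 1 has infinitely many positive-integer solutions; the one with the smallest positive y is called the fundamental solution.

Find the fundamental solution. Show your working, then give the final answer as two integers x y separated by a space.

1039681 46968

√490 → a₀=22, period (7,2,1,4,4,4,1,2,7,44); ℓ=10 even so k=9
step 0: (22, 1)  from 22·(1,0) + (0,1)
step 1: (155, 7)  from 7·(22,1) + (1,0)
…
step 3: (487, 22)  from 1·(332,15) + (155,7)
step 4: (2280, 103)  from 4·(487,22) + (332,15)
step 5: (9607, 434)  from 4·(2280,103) + (487,22)
…
step 8: (141338, 6385)  from 2·(50315,2273) + (40708,1839)
step 9: (1039681, 46968)  from 7·(141338,6385) + (50315,2273)
→ (1039681, 46968).  Check: 1039681²=1080936581761, 490·46968²=1080936581760, difference 1.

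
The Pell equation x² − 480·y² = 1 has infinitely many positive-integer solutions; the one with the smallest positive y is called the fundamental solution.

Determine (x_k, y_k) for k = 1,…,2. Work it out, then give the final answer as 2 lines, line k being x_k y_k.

√480 = [21; 1,9,1,42, …], period ℓ=4 (even) → k=3
a_0=21:  p_0=21·1+0=21,  q_0=21·0+1=1
a_1=1:  p_1=1·21+1=22,  q_1=1·1+0=1
a_2=9:  p_2=9·22+21=219,  q_2=9·1+1=10
a_3=1:  p_3=1·219+22=241,  q_3=1·10+1=11
→ (241, 11).  Check: 241²=58081, 480·11²=58080, difference 1.
n=2: (241,11)∘(241,11) = (241·241+480·11·11, 241·11+11·241) = (116161,5302)

241 11
116161 5302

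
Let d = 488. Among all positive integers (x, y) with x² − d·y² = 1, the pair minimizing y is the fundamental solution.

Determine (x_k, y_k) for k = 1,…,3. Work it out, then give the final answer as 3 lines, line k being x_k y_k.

243 11
118097 5346
57394899 2598145

d=488: √d = [22; 11,44] (ℓ=2, even), read p_1/q_1
i=0: a=22 ⇒ p=22, q=1
i=1: a=11 ⇒ p=243, q=11
→ (243, 11).  Check: 243²=59049, 488·11²=59048, difference 1.
k=2:  x_2 = 243·243+488·11·11 = 118097,  y_2 = 243·11+11·243 = 5346
k=3:  x_3 = 243·118097+488·11·5346 = 57394899,  y_3 = 243·5346+11·118097 = 2598145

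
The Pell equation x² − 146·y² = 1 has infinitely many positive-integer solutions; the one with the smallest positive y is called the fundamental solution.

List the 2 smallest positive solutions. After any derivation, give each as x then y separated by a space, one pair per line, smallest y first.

145 12
42049 3480

d=146: √d = [12; 12,24] (ℓ=2, even), read p_1/q_1
a_0=12:  p_0=12·1+0=12,  q_0=12·0+1=1
a_1=12:  p_1=12·12+1=145,  q_1=12·1+0=12
fundamental: x₁=145, y₁=12  (since 21025 − 146·144 = 1)
n=2: (145,12)∘(145,12) = (145·145+146·12·12, 145·12+12·145) = (42049,3480)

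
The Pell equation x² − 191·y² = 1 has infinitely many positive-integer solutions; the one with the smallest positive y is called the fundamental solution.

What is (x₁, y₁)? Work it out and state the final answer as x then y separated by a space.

√191 = [13; 1,4,1,1,3,…,4,1,26, …], period ℓ=16 (even) → k=15
step 0: (13, 1)  from 13·(1,0) + (0,1)
step 1: (14, 1)  from 1·(13,1) + (1,0)
step 2: (69, 5)  from 4·(14,1) + (13,1)
step 3: (83, 6)  from 1·(69,5) + (14,1)
…
step 5: (539, 39)  from 3·(152,11) + (83,6)
…
step 8: (40217, 2910)  from 13·(2999,217) + (1230,89)
step 9: (83433, 6037)  from 2·(40217,2910) + (2999,217)
step 10: (207083, 14984)  from 2·(83433,6037) + (40217,2910)
step 11: (704682, 50989)  from 3·(207083,14984) + (83433,6037)
…
step 14: (7377553, 533821)  from 4·(1616447,116962) + (911765,65973)
step 15: (8994000, 650783)  from 1·(7377553,533821) + (1616447,116962)
→ (8994000, 650783).  Check: 8994000²=80892036000000, 191·650783²=80892035999999, difference 1.

8994000 650783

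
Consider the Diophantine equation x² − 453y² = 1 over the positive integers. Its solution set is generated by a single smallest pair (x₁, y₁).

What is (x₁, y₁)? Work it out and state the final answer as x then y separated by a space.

[21; 3,1,1,10,14,10,1,1,3,42] for √453; ℓ=10 ⇒ convergent index 9
a_0=21:  p_0=21·1+0=21,  q_0=21·0+1=1
a_1=3:  p_1=3·21+1=64,  q_1=3·1+0=3
…
a_6=10:  p_6=10·22199+1575=223565,  q_6=10·1043+74=10504
a_7=1:  p_7=1·223565+22199=245764,  q_7=1·10504+1043=11547
a_8=1:  p_8=1·245764+223565=469329,  q_8=1·11547+10504=22051
a_9=3:  p_9=3·469329+245764=1653751,  q_9=3·22051+11547=77700
→ (1653751, 77700).  Check: 1653751²=2734892370001, 453·77700²=2734892370000, difference 1.

1653751 77700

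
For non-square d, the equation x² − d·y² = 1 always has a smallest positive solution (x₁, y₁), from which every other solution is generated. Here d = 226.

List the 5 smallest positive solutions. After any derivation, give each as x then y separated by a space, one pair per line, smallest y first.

451 30
406801 27060
366934051 24408090
330974107201 22016070120
298538277761251 19858470840150

√226 → a₀=15, period (30); ℓ=1 odd so k=1
step 0: (15, 1)  from 15·(1,0) + (0,1)
step 1: (451, 30)  from 30·(15,1) + (1,0)
(x₁, y₁) = (451, 30);  451² − 226·30² = 1 ✓
(x_2, y_2) = (451·451 + 226·30·30, 451·30 + 30·451) = (406801, 27060)
(x_3, y_3) = (451·406801 + 226·30·27060, 451·27060 + 30·406801) = (366934051, 24408090)
(x_4, y_4) = (451·366934051 + 226·30·24408090, 451·24408090 + 30·366934051) = (330974107201, 22016070120)
(x_5, y_5) = (451·330974107201 + 226·30·22016070120, 451·22016070120 + 30·330974107201) = (298538277761251, 19858470840150)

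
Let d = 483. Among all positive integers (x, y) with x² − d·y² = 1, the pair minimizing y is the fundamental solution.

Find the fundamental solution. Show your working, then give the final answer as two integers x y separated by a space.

[21; 1,42] for √483; ℓ=2 ⇒ convergent index 1
k=0  a_k=21  p_k/q_k = 21/1
k=1  a_k=1  p_k/q_k = 22/1
→ (22, 1).  Check: 22²=484, 483·1²=483, difference 1.

22 1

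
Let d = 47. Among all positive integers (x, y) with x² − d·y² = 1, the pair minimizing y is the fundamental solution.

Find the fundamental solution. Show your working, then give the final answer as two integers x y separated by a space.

48 7

[6; 1,5,1,12] for √47; ℓ=4 ⇒ convergent index 3
k=0  a_k=6  p_k/q_k = 6/1
…
k=2  a_k=5  p_k/q_k = 41/6
k=3  a_k=1  p_k/q_k = 48/7
fundamental: x₁=48, y₁=7  (since 2304 − 47·49 = 1)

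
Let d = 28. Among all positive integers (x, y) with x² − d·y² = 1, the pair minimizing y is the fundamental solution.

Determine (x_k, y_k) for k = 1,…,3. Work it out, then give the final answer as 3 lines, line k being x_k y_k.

d=28: √d = [5; 3,2,3,10] (ℓ=4, even), read p_3/q_3
step 0: (5, 1)  from 5·(1,0) + (0,1)
step 1: (16, 3)  from 3·(5,1) + (1,0)
step 2: (37, 7)  from 2·(16,3) + (5,1)
step 3: (127, 24)  from 3·(37,7) + (16,3)
→ (127, 24).  Check: 127²=16129, 28·24²=16128, difference 1.
(x_2, y_2) = (127·127 + 28·24·24, 127·24 + 24·127) = (32257, 6096)
(x_3, y_3) = (127·32257 + 28·24·6096, 127·6096 + 24·32257) = (8193151, 1548360)

127 24
32257 6096
8193151 1548360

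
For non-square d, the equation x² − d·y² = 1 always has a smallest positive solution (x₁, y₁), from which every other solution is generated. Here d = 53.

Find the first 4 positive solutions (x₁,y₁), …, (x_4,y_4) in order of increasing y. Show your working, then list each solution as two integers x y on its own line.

66249 9100
8777860001 1205731800
1163048894346249 159757052027300
154101652394311440001 21167489878307463600

[7; 3,1,1,3,14] for √53; ℓ=5 ⇒ convergent index 9
step 0: (7, 1)  from 7·(1,0) + (0,1)
…
step 3: (51, 7)  from 1·(29,4) + (22,3)
…
step 5: (2599, 357)  from 14·(182,25) + (51,7)
step 6: (7979, 1096)  from 3·(2599,357) + (182,25)
step 7: (10578, 1453)  from 1·(7979,1096) + (2599,357)
step 8: (18557, 2549)  from 1·(10578,1453) + (7979,1096)
step 9: (66249, 9100)  from 3·(18557,2549) + (10578,1453)
fundamental: x₁=66249, y₁=9100  (since 4388930001 − 53·82810000 = 1)
(66249+9100√53)^2 = 8777860001 + 1205731800√53
(66249+9100√53)^3 = 1163048894346249 + 159757052027300√53
(66249+9100√53)^4 = 154101652394311440001 + 21167489878307463600√53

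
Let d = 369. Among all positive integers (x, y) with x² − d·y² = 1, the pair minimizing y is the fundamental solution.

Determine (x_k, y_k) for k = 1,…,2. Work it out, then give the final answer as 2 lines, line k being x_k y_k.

8396801 437120
141012534067201 7340819306240

[19; 4,1,3,2,7,4,7,2,3,1,4,38] for √369; ℓ=12 ⇒ convergent index 11
i=0: a=19 ⇒ p=19, q=1
…
i=2: a=1 ⇒ p=96, q=5
i=3: a=3 ⇒ p=365, q=19
…
i=8: a=2 ⇒ p=393504, q=20485
…
i=10: a=1 ⇒ p=1758061, q=91521
i=11: a=4 ⇒ p=8396801, q=437120
fundamental: x₁=8396801, y₁=437120  (since 70506267033601 − 369·191073894400 = 1)
k=2:  x_2 = 8396801·8396801+369·437120·437120 = 141012534067201,  y_2 = 8396801·437120+437120·8396801 = 7340819306240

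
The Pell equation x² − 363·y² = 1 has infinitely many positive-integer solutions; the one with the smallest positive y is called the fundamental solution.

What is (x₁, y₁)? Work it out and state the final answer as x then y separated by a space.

362 19

[19; 19,38] for √363; ℓ=2 ⇒ convergent index 1
step 0: (19, 1)  from 19·(1,0) + (0,1)
step 1: (362, 19)  from 19·(19,1) + (1,0)
→ (362, 19).  Check: 362²=131044, 363·19²=131043, difference 1.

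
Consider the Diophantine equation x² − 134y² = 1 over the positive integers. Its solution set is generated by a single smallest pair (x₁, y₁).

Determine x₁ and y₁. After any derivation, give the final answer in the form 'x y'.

145925 12606

√134 = [11; 1,1,2,1,3,…,1,1,22, …], period ℓ=14 (even) → k=13
a_0=11:  p_0=11·1+0=11,  q_0=11·0+1=1
a_1=1:  p_1=1·11+1=12,  q_1=1·1+0=1
a_2=1:  p_2=1·12+11=23,  q_2=1·1+1=2
a_3=2:  p_3=2·23+12=58,  q_3=2·2+1=5
…
a_5=3:  p_5=3·81+58=301,  q_5=3·7+5=26
a_6=1:  p_6=1·301+81=382,  q_6=1·26+7=33
a_7=10:  p_7=10·382+301=4121,  q_7=10·33+26=356
a_8=1:  p_8=1·4121+382=4503,  q_8=1·356+33=389
a_9=3:  p_9=3·4503+4121=17630,  q_9=3·389+356=1523
…
a_12=1:  p_12=1·61896+22133=84029,  q_12=1·5347+1912=7259
a_13=1:  p_13=1·84029+61896=145925,  q_13=1·7259+5347=12606
→ (145925, 12606).  Check: 145925²=21294105625, 134·12606²=21294105624, difference 1.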